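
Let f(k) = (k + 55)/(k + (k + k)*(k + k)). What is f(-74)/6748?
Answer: -19/147308840 ≈ -1.2898e-7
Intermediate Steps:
f(k) = (55 + k)/(k + 4*k²) (f(k) = (55 + k)/(k + (2*k)*(2*k)) = (55 + k)/(k + 4*k²))
f(-74)/6748 = ((55 - 74)/((-74)*(1 + 4*(-74))))/6748 = -1/74*(-19)/(1 - 296)*(1/6748) = -1/74*(-19)/(-295)*(1/6748) = -1/74*(-1/295)*(-19)*(1/6748) = -19/21830*1/6748 = -19/147308840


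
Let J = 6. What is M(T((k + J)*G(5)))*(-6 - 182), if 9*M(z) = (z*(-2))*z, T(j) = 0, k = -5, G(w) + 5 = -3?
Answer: 0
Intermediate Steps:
G(w) = -8 (G(w) = -5 - 3 = -8)
M(z) = -2*z²/9 (M(z) = ((z*(-2))*z)/9 = ((-2*z)*z)/9 = (-2*z²)/9 = -2*z²/9)
M(T((k + J)*G(5)))*(-6 - 182) = (-2/9*0²)*(-6 - 182) = -2/9*0*(-188) = 0*(-188) = 0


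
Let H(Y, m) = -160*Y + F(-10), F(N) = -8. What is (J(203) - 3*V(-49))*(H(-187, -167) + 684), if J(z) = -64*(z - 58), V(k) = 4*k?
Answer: -265940432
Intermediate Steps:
H(Y, m) = -8 - 160*Y (H(Y, m) = -160*Y - 8 = -8 - 160*Y)
J(z) = 3712 - 64*z (J(z) = -64*(-58 + z) = 3712 - 64*z)
(J(203) - 3*V(-49))*(H(-187, -167) + 684) = ((3712 - 64*203) - 12*(-49))*((-8 - 160*(-187)) + 684) = ((3712 - 12992) - 3*(-196))*((-8 + 29920) + 684) = (-9280 + 588)*(29912 + 684) = -8692*30596 = -265940432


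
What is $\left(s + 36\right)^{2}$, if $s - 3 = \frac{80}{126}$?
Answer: $\frac{6235009}{3969} \approx 1570.9$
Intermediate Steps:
$s = \frac{229}{63}$ ($s = 3 + \frac{80}{126} = 3 + 80 \cdot \frac{1}{126} = 3 + \frac{40}{63} = \frac{229}{63} \approx 3.6349$)
$\left(s + 36\right)^{2} = \left(\frac{229}{63} + 36\right)^{2} = \left(\frac{2497}{63}\right)^{2} = \frac{6235009}{3969}$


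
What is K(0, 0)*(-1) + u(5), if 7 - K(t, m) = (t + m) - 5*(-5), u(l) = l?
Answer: 23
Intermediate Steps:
K(t, m) = -18 - m - t (K(t, m) = 7 - ((t + m) - 5*(-5)) = 7 - ((m + t) + 25) = 7 - (25 + m + t) = 7 + (-25 - m - t) = -18 - m - t)
K(0, 0)*(-1) + u(5) = (-18 - 1*0 - 1*0)*(-1) + 5 = (-18 + 0 + 0)*(-1) + 5 = -18*(-1) + 5 = 18 + 5 = 23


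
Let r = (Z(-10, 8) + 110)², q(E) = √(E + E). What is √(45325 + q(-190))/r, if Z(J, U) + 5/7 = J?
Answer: 49*√(45325 + 2*I*√95)/483025 ≈ 0.021597 + 4.6443e-6*I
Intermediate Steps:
Z(J, U) = -5/7 + J
q(E) = √2*√E (q(E) = √(2*E) = √2*√E)
r = 483025/49 (r = ((-5/7 - 10) + 110)² = (-75/7 + 110)² = (695/7)² = 483025/49 ≈ 9857.7)
√(45325 + q(-190))/r = √(45325 + √2*√(-190))/(483025/49) = √(45325 + √2*(I*√190))*(49/483025) = √(45325 + 2*I*√95)*(49/483025) = 49*√(45325 + 2*I*√95)/483025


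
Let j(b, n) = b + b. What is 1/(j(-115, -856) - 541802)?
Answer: -1/542032 ≈ -1.8449e-6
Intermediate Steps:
j(b, n) = 2*b
1/(j(-115, -856) - 541802) = 1/(2*(-115) - 541802) = 1/(-230 - 541802) = 1/(-542032) = -1/542032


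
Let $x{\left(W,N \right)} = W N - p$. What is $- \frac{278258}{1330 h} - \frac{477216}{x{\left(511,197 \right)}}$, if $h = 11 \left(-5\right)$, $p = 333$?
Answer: $- \frac{1747403057}{1834858025} \approx -0.95234$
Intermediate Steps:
$h = -55$
$x{\left(W,N \right)} = -333 + N W$ ($x{\left(W,N \right)} = W N - 333 = N W - 333 = -333 + N W$)
$- \frac{278258}{1330 h} - \frac{477216}{x{\left(511,197 \right)}} = - \frac{278258}{1330 \left(-55\right)} - \frac{477216}{-333 + 197 \cdot 511} = - \frac{278258}{-73150} - \frac{477216}{-333 + 100667} = \left(-278258\right) \left(- \frac{1}{73150}\right) - \frac{477216}{100334} = \frac{139129}{36575} - \frac{238608}{50167} = - \frac{1747403057}{1834858025}$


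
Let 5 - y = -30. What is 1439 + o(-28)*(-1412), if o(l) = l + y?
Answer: -8445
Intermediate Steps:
y = 35 (y = 5 - 1*(-30) = 5 + 30 = 35)
o(l) = 35 + l (o(l) = l + 35 = 35 + l)
1439 + o(-28)*(-1412) = 1439 + (35 - 28)*(-1412) = 1439 + 7*(-1412) = 1439 - 9884 = -8445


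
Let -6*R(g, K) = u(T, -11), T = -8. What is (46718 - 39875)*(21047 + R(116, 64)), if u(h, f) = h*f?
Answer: 143924257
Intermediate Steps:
u(h, f) = f*h
R(g, K) = -44/3 (R(g, K) = -(-11)*(-8)/6 = -⅙*88 = -44/3)
(46718 - 39875)*(21047 + R(116, 64)) = (46718 - 39875)*(21047 - 44/3) = 6843*(63097/3) = 143924257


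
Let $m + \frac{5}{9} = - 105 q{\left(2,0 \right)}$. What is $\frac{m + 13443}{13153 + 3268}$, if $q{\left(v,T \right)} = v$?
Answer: $\frac{119092}{147789} \approx 0.80582$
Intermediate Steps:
$m = - \frac{1895}{9}$ ($m = - \frac{5}{9} - 210 = - \frac{1895}{9} \approx -210.56$)
$\frac{m + 13443}{13153 + 3268} = \frac{- \frac{1895}{9} + 13443}{13153 + 3268} = \frac{119092}{9 \cdot 16421} = \frac{119092}{9} \cdot \frac{1}{16421} = \frac{119092}{147789}$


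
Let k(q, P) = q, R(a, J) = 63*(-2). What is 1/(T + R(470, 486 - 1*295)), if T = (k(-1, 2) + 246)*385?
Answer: 1/94199 ≈ 1.0616e-5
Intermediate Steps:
R(a, J) = -126
T = 94325 (T = (-1 + 246)*385 = 245*385 = 94325)
1/(T + R(470, 486 - 1*295)) = 1/(94325 - 126) = 1/94199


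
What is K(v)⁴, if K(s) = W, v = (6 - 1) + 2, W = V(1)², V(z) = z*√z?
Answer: 1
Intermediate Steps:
V(z) = z^(3/2)
W = 1 (W = (1^(3/2))² = 1² = 1)
v = 7 (v = 5 + 2 = 7)
K(s) = 1
K(v)⁴ = 1⁴ = 1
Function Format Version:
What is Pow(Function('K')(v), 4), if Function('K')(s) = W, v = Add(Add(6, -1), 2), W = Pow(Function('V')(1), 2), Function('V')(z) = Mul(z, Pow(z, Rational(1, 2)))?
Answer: 1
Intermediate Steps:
Function('V')(z) = Pow(z, Rational(3, 2))
W = 1 (W = Pow(Pow(1, Rational(3, 2)), 2) = Pow(1, 2) = 1)
v = 7 (v = Add(5, 2) = 7)
Function('K')(s) = 1
Pow(Function('K')(v), 4) = Pow(1, 4) = 1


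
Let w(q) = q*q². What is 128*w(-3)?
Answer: -3456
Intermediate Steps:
w(q) = q³
128*w(-3) = 128*(-3)³ = 128*(-27) = -3456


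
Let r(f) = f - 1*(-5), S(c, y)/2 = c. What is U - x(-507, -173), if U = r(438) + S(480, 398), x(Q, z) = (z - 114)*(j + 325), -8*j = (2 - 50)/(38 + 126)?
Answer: 189377/2 ≈ 94689.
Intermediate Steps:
j = 3/82 (j = -(2 - 50)/(8*(38 + 126)) = -(-6)/164 = -⅛*(-12/41) = 3/82 ≈ 0.036585)
S(c, y) = 2*c
x(Q, z) = -1519221/41 + 26653*z/82 (x(Q, z) = (z - 114)*(3/82 + 325) = (-114 + z)*(26653/82) = -1519221/41 + 26653*z/82)
r(f) = 5 + f (r(f) = f + 5 = 5 + f)
U = 1403 (U = (5 + 438) + 2*480 = 443 + 960 = 1403)
U - x(-507, -173) = 1403 - (-1519221/41 + (26653/82)*(-173)) = 1403 - (-1519221/41 - 4610969/82) = 1403 - 1*(-186571/2) = 1403 + 186571/2 = 189377/2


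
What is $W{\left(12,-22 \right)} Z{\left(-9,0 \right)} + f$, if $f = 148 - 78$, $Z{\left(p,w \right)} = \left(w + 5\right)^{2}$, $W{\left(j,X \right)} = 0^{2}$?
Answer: $70$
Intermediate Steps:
$W{\left(j,X \right)} = 0$
$Z{\left(p,w \right)} = \left(5 + w\right)^{2}$
$f = 70$ ($f = 148 - 78 = 70$)
$W{\left(12,-22 \right)} Z{\left(-9,0 \right)} + f = 0 \left(5 + 0\right)^{2} + 70 = 0 \cdot 5^{2} + 70 = 0 \cdot 25 + 70 = 0 + 70 = 70$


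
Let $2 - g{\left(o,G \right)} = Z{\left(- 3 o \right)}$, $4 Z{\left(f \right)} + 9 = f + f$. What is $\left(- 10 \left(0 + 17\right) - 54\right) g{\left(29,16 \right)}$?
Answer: $-10696$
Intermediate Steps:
$Z{\left(f \right)} = - \frac{9}{4} + \frac{f}{2}$ ($Z{\left(f \right)} = - \frac{9}{4} + \frac{f + f}{4} = - \frac{9}{4} + \frac{2 f}{4} = - \frac{9}{4} + \frac{f}{2}$)
$g{\left(o,G \right)} = \frac{17}{4} + \frac{3 o}{2}$ ($g{\left(o,G \right)} = 2 - \left(- \frac{9}{4} + \frac{\left(-3\right) o}{2}\right) = 2 - \left(- \frac{9}{4} - \frac{3 o}{2}\right) = 2 + \left(\frac{9}{4} + \frac{3 o}{2}\right) = \frac{17}{4} + \frac{3 o}{2}$)
$\left(- 10 \left(0 + 17\right) - 54\right) g{\left(29,16 \right)} = \left(- 10 \left(0 + 17\right) - 54\right) \left(\frac{17}{4} + \frac{3}{2} \cdot 29\right) = \left(\left(-10\right) 17 - 54\right) \left(\frac{17}{4} + \frac{87}{2}\right) = \left(-170 - 54\right) \frac{191}{4} = \left(-224\right) \frac{191}{4} = -10696$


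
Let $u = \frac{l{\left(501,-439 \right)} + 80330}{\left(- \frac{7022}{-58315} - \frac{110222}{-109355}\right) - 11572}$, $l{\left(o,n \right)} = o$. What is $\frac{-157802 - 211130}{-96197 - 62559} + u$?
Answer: $- \frac{2730500947458047379}{585713391413915648} \approx -4.6618$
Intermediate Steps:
$u = - \frac{103092452720315}{14757574930432}$ ($u = \frac{501 + 80330}{\left(- \frac{7022}{-58315} - \frac{110222}{-109355}\right) - 11572} = \frac{80831}{\left(\left(-7022\right) \left(- \frac{1}{58315}\right) - - \frac{110222}{109355}\right) - 11572} = \frac{80831}{\left(\frac{7022}{58315} + \frac{110222}{109355}\right) - 11572} = \frac{80831}{\frac{1439097348}{1275407365} - 11572} = \frac{80831}{- \frac{14757574930432}{1275407365}} = 80831 \left(- \frac{1275407365}{14757574930432}\right) = - \frac{103092452720315}{14757574930432} \approx -6.9857$)
$\frac{-157802 - 211130}{-96197 - 62559} + u = \frac{-157802 - 211130}{-96197 - 62559} - \frac{103092452720315}{14757574930432} = - \frac{368932}{-158756} - \frac{103092452720315}{14757574930432} = \left(-368932\right) \left(- \frac{1}{158756}\right) - \frac{103092452720315}{14757574930432} = \frac{92233}{39689} - \frac{103092452720315}{14757574930432} = - \frac{2730500947458047379}{585713391413915648}$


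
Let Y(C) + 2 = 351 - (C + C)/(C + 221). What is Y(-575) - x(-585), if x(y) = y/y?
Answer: 61021/177 ≈ 344.75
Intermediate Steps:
x(y) = 1
Y(C) = 349 - 2*C/(221 + C) (Y(C) = -2 + (351 - (C + C)/(C + 221)) = -2 + (351 - 2*C/(221 + C)) = 349 - 2*C/(221 + C))
Y(-575) - x(-585) = (77129 + 347*(-575))/(221 - 575) - 1*1 = (77129 - 199525)/(-354) - 1 = -1/354*(-122396) - 1 = 61198/177 - 1 = 61021/177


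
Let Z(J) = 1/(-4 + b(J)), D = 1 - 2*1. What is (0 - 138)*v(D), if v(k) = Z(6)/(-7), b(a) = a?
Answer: 69/7 ≈ 9.8571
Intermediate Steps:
D = -1 (D = 1 - 2 = -1)
Z(J) = 1/(-4 + J)
v(k) = -1/14 (v(k) = 1/((-4 + 6)*(-7)) = -⅐/2 = (½)*(-⅐) = -1/14)
(0 - 138)*v(D) = (0 - 138)*(-1/14) = -138*(-1/14) = 69/7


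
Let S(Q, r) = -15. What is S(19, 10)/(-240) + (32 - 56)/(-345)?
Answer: 243/1840 ≈ 0.13207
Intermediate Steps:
S(19, 10)/(-240) + (32 - 56)/(-345) = -15/(-240) + (32 - 56)/(-345) = -15*(-1/240) - 24*(-1/345) = 1/16 + 8/115 = 243/1840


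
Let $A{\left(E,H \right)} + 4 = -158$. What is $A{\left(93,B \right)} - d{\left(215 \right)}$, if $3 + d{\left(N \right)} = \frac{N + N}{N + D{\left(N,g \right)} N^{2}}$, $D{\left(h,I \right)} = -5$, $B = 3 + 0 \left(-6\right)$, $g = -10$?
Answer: $- \frac{85382}{537} \approx -159.0$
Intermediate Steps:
$B = 3$ ($B = 3 + 0 = 3$)
$A{\left(E,H \right)} = -162$ ($A{\left(E,H \right)} = -4 - 158 = -162$)
$d{\left(N \right)} = -3 + \frac{2 N}{N - 5 N^{2}}$ ($d{\left(N \right)} = -3 + \frac{N + N}{N - 5 N^{2}} = -3 + \frac{2 N}{N - 5 N^{2}}$)
$A{\left(93,B \right)} - d{\left(215 \right)} = -162 - \frac{-1 + 15 \cdot 215}{1 - 1075} = -162 - \frac{-1 + 3225}{1 - 1075} = -162 - \frac{1}{-1074} \cdot 3224 = -162 - \left(- \frac{1}{1074}\right) 3224 = -162 - - \frac{1612}{537} = -162 + \frac{1612}{537} = - \frac{85382}{537}$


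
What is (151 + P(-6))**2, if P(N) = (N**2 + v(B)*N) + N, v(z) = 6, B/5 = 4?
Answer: 21025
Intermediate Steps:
B = 20 (B = 5*4 = 20)
P(N) = N**2 + 7*N (P(N) = (N**2 + 6*N) + N = N**2 + 7*N)
(151 + P(-6))**2 = (151 - 6*(7 - 6))**2 = (151 - 6*1)**2 = (151 - 6)**2 = 145**2 = 21025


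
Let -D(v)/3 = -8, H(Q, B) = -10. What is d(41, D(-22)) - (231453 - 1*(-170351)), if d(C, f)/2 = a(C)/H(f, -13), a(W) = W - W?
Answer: -401804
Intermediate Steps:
a(W) = 0
D(v) = 24 (D(v) = -3*(-8) = 24)
d(C, f) = 0 (d(C, f) = 2*(0/(-10)) = 2*(0*(-⅒)) = 2*0 = 0)
d(41, D(-22)) - (231453 - 1*(-170351)) = 0 - (231453 - 1*(-170351)) = 0 - (231453 + 170351) = 0 - 1*401804 = 0 - 401804 = -401804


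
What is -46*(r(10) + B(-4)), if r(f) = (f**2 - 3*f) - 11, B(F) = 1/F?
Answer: -5405/2 ≈ -2702.5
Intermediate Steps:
r(f) = -11 + f**2 - 3*f
-46*(r(10) + B(-4)) = -46*((-11 + 10**2 - 3*10) + 1/(-4)) = -46*((-11 + 100 - 30) - 1/4) = -46*(59 - 1/4) = -46*235/4 = -5405/2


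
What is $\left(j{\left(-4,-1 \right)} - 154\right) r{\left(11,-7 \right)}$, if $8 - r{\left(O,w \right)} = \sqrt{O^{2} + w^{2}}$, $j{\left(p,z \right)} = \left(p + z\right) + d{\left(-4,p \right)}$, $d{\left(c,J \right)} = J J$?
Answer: $-1144 + 143 \sqrt{170} \approx 720.49$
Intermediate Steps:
$d{\left(c,J \right)} = J^{2}$
$j{\left(p,z \right)} = p + z + p^{2}$ ($j{\left(p,z \right)} = \left(p + z\right) + p^{2} = p + z + p^{2}$)
$r{\left(O,w \right)} = 8 - \sqrt{O^{2} + w^{2}}$
$\left(j{\left(-4,-1 \right)} - 154\right) r{\left(11,-7 \right)} = \left(\left(-4 - 1 + \left(-4\right)^{2}\right) - 154\right) \left(8 - \sqrt{11^{2} + \left(-7\right)^{2}}\right) = \left(\left(-4 - 1 + 16\right) - 154\right) \left(8 - \sqrt{121 + 49}\right) = \left(11 - 154\right) \left(8 - \sqrt{170}\right) = - 143 \left(8 - \sqrt{170}\right) = -1144 + 143 \sqrt{170}$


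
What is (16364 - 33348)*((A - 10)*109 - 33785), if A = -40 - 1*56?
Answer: 770037576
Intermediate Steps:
A = -96 (A = -40 - 56 = -96)
(16364 - 33348)*((A - 10)*109 - 33785) = (16364 - 33348)*((-96 - 10)*109 - 33785) = -16984*(-106*109 - 33785) = -16984*(-11554 - 33785) = -16984*(-45339) = 770037576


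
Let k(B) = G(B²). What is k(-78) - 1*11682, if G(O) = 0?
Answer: -11682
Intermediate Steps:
k(B) = 0
k(-78) - 1*11682 = 0 - 1*11682 = 0 - 11682 = -11682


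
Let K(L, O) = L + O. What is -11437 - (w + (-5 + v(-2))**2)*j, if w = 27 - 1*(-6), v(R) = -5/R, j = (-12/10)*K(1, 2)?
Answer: -112957/10 ≈ -11296.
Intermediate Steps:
j = -18/5 (j = (-12/10)*(1 + 2) = -12*1/10*3 = -6/5*3 = -18/5 ≈ -3.6000)
w = 33 (w = 27 + 6 = 33)
-11437 - (w + (-5 + v(-2))**2)*j = -11437 - (33 + (-5 - 5/(-2))**2)*(-18)/5 = -11437 - (33 + (-5 - 5*(-1/2))**2)*(-18)/5 = -11437 - (33 + (-5 + 5/2)**2)*(-18)/5 = -11437 - (33 + (-5/2)**2)*(-18)/5 = -11437 - (33 + 25/4)*(-18)/5 = -11437 - 157*(-18)/(4*5) = -11437 - 1*(-1413/10) = -11437 + 1413/10 = -112957/10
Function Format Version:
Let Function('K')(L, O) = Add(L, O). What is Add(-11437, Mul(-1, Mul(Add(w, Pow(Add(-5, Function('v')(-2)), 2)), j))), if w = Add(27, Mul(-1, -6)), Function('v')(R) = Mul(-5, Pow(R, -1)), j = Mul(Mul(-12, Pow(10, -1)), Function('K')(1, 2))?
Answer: Rational(-112957, 10) ≈ -11296.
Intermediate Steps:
j = Rational(-18, 5) (j = Mul(Mul(-12, Pow(10, -1)), Add(1, 2)) = Mul(Mul(-12, Rational(1, 10)), 3) = Mul(Rational(-6, 5), 3) = Rational(-18, 5) ≈ -3.6000)
w = 33 (w = Add(27, 6) = 33)
Add(-11437, Mul(-1, Mul(Add(w, Pow(Add(-5, Function('v')(-2)), 2)), j))) = Add(-11437, Mul(-1, Mul(Add(33, Pow(Add(-5, Mul(-5, Pow(-2, -1))), 2)), Rational(-18, 5)))) = Add(-11437, Mul(-1, Mul(Add(33, Pow(Add(-5, Mul(-5, Rational(-1, 2))), 2)), Rational(-18, 5)))) = Add(-11437, Mul(-1, Mul(Add(33, Pow(Add(-5, Rational(5, 2)), 2)), Rational(-18, 5)))) = Add(-11437, Mul(-1, Mul(Add(33, Pow(Rational(-5, 2), 2)), Rational(-18, 5)))) = Add(-11437, Mul(-1, Mul(Add(33, Rational(25, 4)), Rational(-18, 5)))) = Add(-11437, Mul(-1, Mul(Rational(157, 4), Rational(-18, 5)))) = Add(-11437, Mul(-1, Rational(-1413, 10))) = Add(-11437, Rational(1413, 10)) = Rational(-112957, 10)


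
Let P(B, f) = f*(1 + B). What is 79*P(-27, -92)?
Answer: 188968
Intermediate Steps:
79*P(-27, -92) = 79*(-92*(1 - 27)) = 79*(-92*(-26)) = 79*2392 = 188968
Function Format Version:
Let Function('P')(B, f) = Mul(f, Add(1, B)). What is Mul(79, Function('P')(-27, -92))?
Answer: 188968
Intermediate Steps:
Mul(79, Function('P')(-27, -92)) = Mul(79, Mul(-92, Add(1, -27))) = Mul(79, Mul(-92, -26)) = Mul(79, 2392) = 188968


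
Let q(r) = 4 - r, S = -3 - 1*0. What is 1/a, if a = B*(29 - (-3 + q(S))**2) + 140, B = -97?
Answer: -1/1121 ≈ -0.00089206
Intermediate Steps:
S = -3 (S = -3 + 0 = -3)
a = -1121 (a = -97*(29 - (-3 + (4 - 1*(-3)))**2) + 140 = -97*(29 - (-3 + (4 + 3))**2) + 140 = -97*(29 - (-3 + 7)**2) + 140 = -97*(29 - 1*4**2) + 140 = -97*(29 - 1*16) + 140 = -97*(29 - 16) + 140 = -97*13 + 140 = -1261 + 140 = -1121)
1/a = 1/(-1121) = -1/1121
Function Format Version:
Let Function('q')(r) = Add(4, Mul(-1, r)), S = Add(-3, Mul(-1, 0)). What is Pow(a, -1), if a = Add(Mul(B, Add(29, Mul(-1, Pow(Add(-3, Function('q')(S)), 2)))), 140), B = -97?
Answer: Rational(-1, 1121) ≈ -0.00089206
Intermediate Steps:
S = -3 (S = Add(-3, 0) = -3)
a = -1121 (a = Add(Mul(-97, Add(29, Mul(-1, Pow(Add(-3, Add(4, Mul(-1, -3))), 2)))), 140) = Add(Mul(-97, Add(29, Mul(-1, Pow(Add(-3, Add(4, 3)), 2)))), 140) = Add(Mul(-97, Add(29, Mul(-1, Pow(Add(-3, 7), 2)))), 140) = Add(Mul(-97, Add(29, Mul(-1, Pow(4, 2)))), 140) = Add(Mul(-97, Add(29, Mul(-1, 16))), 140) = Add(Mul(-97, Add(29, -16)), 140) = Add(Mul(-97, 13), 140) = Add(-1261, 140) = -1121)
Pow(a, -1) = Pow(-1121, -1) = Rational(-1, 1121)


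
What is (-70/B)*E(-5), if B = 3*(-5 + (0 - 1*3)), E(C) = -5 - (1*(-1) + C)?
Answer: 35/12 ≈ 2.9167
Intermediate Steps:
E(C) = -4 - C (E(C) = -5 - (-1 + C) = -5 + (1 - C) = -4 - C)
B = -24 (B = 3*(-5 + (0 - 3)) = 3*(-5 - 3) = 3*(-8) = -24)
(-70/B)*E(-5) = (-70/(-24))*(-4 - 1*(-5)) = (-70*(-1)/24)*(-4 + 5) = -35*(-1/12)*1 = (35/12)*1 = 35/12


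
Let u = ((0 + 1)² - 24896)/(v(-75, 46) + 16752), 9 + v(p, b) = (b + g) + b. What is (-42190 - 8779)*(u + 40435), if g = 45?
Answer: -6957451019989/3376 ≈ -2.0609e+9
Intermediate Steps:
v(p, b) = 36 + 2*b (v(p, b) = -9 + ((b + 45) + b) = -9 + ((45 + b) + b) = -9 + (45 + 2*b) = 36 + 2*b)
u = -4979/3376 (u = ((0 + 1)² - 24896)/((36 + 2*46) + 16752) = (1² - 24896)/((36 + 92) + 16752) = (1 - 24896)/(128 + 16752) = -24895/16880 = -24895*1/16880 = -4979/3376 ≈ -1.4748)
(-42190 - 8779)*(u + 40435) = (-42190 - 8779)*(-4979/3376 + 40435) = -50969*136503581/3376 = -6957451019989/3376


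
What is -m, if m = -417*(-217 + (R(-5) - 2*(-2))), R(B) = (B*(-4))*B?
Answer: -130521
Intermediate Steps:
R(B) = -4*B**2 (R(B) = (-4*B)*B = -4*B**2)
m = 130521 (m = -417*(-217 + (-4*(-5)**2 - 2*(-2))) = -417*(-217 + (-4*25 + 4)) = -417*(-217 + (-100 + 4)) = -417*(-217 - 96) = -417*(-313) = 130521)
-m = -1*130521 = -130521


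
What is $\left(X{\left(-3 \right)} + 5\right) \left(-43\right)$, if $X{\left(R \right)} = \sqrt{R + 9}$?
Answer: $-215 - 43 \sqrt{6} \approx -320.33$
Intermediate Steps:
$X{\left(R \right)} = \sqrt{9 + R}$
$\left(X{\left(-3 \right)} + 5\right) \left(-43\right) = \left(\sqrt{9 - 3} + 5\right) \left(-43\right) = \left(\sqrt{6} + 5\right) \left(-43\right) = \left(5 + \sqrt{6}\right) \left(-43\right) = -215 - 43 \sqrt{6}$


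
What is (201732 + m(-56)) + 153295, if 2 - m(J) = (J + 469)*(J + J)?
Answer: 401285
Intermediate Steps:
m(J) = 2 - 2*J*(469 + J) (m(J) = 2 - (J + 469)*(J + J) = 2 - (469 + J)*2*J = 2 - 2*J*(469 + J))
(201732 + m(-56)) + 153295 = (201732 + (2 - 938*(-56) - 2*(-56)²)) + 153295 = (201732 + (2 + 52528 - 2*3136)) + 153295 = (201732 + (2 + 52528 - 6272)) + 153295 = (201732 + 46258) + 153295 = 247990 + 153295 = 401285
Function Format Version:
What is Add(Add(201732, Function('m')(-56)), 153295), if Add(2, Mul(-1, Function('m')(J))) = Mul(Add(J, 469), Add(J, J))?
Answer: 401285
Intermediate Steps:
Function('m')(J) = Add(2, Mul(-2, J, Add(469, J))) (Function('m')(J) = Add(2, Mul(-1, Mul(Add(J, 469), Add(J, J)))) = Add(2, Mul(-1, Mul(Add(469, J), Mul(2, J)))) = Add(2, Mul(-1, Mul(2, J, Add(469, J)))) = Add(2, Mul(-2, J, Add(469, J))))
Add(Add(201732, Function('m')(-56)), 153295) = Add(Add(201732, Add(2, Mul(-938, -56), Mul(-2, Pow(-56, 2)))), 153295) = Add(Add(201732, Add(2, 52528, Mul(-2, 3136))), 153295) = Add(Add(201732, Add(2, 52528, -6272)), 153295) = Add(Add(201732, 46258), 153295) = Add(247990, 153295) = 401285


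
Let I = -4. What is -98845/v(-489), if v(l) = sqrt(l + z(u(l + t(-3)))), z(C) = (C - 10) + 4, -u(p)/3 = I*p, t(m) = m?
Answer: 98845*I*sqrt(79)/711 ≈ 1235.7*I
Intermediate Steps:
u(p) = 12*p (u(p) = -(-12)*p = 12*p)
z(C) = -6 + C (z(C) = (-10 + C) + 4 = -6 + C)
v(l) = sqrt(-42 + 13*l) (v(l) = sqrt(l + (-6 + 12*(l - 3))) = sqrt(l + (-6 + 12*(-3 + l))) = sqrt(l + (-6 + (-36 + 12*l))) = sqrt(l + (-42 + 12*l)) = sqrt(-42 + 13*l))
-98845/v(-489) = -98845/sqrt(-42 + 13*(-489)) = -98845/sqrt(-42 - 6357) = -98845*(-I*sqrt(79)/711) = -(-98845)*I*sqrt(79)/711 = 98845*I*sqrt(79)/711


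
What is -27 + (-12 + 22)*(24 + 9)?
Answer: 303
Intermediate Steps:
-27 + (-12 + 22)*(24 + 9) = -27 + 10*33 = -27 + 330 = 303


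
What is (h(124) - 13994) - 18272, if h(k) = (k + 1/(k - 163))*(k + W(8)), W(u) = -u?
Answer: -697514/39 ≈ -17885.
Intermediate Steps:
h(k) = (-8 + k)*(k + 1/(-163 + k)) (h(k) = (k + 1/(k - 163))*(k - 1*8) = (k + 1/(-163 + k))*(k - 8) = (k + 1/(-163 + k))*(-8 + k) = (-8 + k)*(k + 1/(-163 + k)))
(h(124) - 13994) - 18272 = ((-8 + 124³ - 171*124² + 1305*124)/(-163 + 124) - 13994) - 18272 = ((-8 + 1906624 - 171*15376 + 161820)/(-39) - 13994) - 18272 = (-(-8 + 1906624 - 2629296 + 161820)/39 - 13994) - 18272 = (-1/39*(-560860) - 13994) - 18272 = (560860/39 - 13994) - 18272 = 15094/39 - 18272 = -697514/39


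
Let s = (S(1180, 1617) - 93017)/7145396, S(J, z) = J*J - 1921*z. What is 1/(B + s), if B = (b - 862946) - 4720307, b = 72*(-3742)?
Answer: -3572698/20909848315983 ≈ -1.7086e-7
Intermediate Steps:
S(J, z) = J**2 - 1921*z
b = -269424
s = -903437/3572698 (s = ((1180**2 - 1921*1617) - 93017)/7145396 = ((1392400 - 3106257) - 93017)*(1/7145396) = (-1713857 - 93017)*(1/7145396) = -1806874*1/7145396 = -903437/3572698 ≈ -0.25287)
B = -5852677 (B = (-269424 - 862946) - 4720307 = -1132370 - 4720307 = -5852677)
1/(B + s) = 1/(-5852677 - 903437/3572698) = 1/(-20909848315983/3572698) = -3572698/20909848315983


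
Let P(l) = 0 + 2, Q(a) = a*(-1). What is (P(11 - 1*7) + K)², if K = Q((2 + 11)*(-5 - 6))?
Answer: 21025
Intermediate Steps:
Q(a) = -a
P(l) = 2
K = 143 (K = -(2 + 11)*(-5 - 6) = -13*(-11) = -1*(-143) = 143)
(P(11 - 1*7) + K)² = (2 + 143)² = 145² = 21025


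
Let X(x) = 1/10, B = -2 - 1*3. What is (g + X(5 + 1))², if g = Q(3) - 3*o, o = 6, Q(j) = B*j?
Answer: 108241/100 ≈ 1082.4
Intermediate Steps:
B = -5 (B = -2 - 3 = -5)
Q(j) = -5*j
X(x) = ⅒
g = -33 (g = -5*3 - 3*6 = -15 - 18 = -33)
(g + X(5 + 1))² = (-33 + ⅒)² = (-329/10)² = 108241/100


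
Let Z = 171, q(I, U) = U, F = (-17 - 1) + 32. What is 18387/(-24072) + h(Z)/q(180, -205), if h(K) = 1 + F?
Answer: -275361/328984 ≈ -0.83700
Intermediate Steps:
F = 14 (F = -18 + 32 = 14)
h(K) = 15 (h(K) = 1 + 14 = 15)
18387/(-24072) + h(Z)/q(180, -205) = 18387/(-24072) + 15/(-205) = 18387*(-1/24072) + 15*(-1/205) = -6129/8024 - 3/41 = -275361/328984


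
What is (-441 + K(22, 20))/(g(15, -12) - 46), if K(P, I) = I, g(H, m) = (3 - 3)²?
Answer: 421/46 ≈ 9.1522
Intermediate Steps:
g(H, m) = 0 (g(H, m) = 0² = 0)
(-441 + K(22, 20))/(g(15, -12) - 46) = (-441 + 20)/(0 - 46) = -421/(-46) = -421*(-1/46) = 421/46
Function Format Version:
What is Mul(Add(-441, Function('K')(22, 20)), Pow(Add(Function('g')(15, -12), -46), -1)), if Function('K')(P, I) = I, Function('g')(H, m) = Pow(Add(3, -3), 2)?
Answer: Rational(421, 46) ≈ 9.1522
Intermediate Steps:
Function('g')(H, m) = 0 (Function('g')(H, m) = Pow(0, 2) = 0)
Mul(Add(-441, Function('K')(22, 20)), Pow(Add(Function('g')(15, -12), -46), -1)) = Mul(Add(-441, 20), Pow(Add(0, -46), -1)) = Mul(-421, Pow(-46, -1)) = Mul(-421, Rational(-1, 46)) = Rational(421, 46)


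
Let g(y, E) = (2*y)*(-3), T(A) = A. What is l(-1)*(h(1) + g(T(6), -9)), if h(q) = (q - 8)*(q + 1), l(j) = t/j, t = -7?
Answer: -350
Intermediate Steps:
l(j) = -7/j
g(y, E) = -6*y
h(q) = (1 + q)*(-8 + q) (h(q) = (-8 + q)*(1 + q) = (1 + q)*(-8 + q))
l(-1)*(h(1) + g(T(6), -9)) = (-7/(-1))*((-8 + 1**2 - 7*1) - 6*6) = (-7*(-1))*((-8 + 1 - 7) - 36) = 7*(-14 - 36) = 7*(-50) = -350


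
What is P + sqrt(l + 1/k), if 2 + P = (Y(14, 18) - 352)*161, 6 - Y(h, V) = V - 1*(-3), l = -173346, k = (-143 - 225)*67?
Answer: -59089 + 17*I*sqrt(22789838213)/6164 ≈ -59089.0 + 416.35*I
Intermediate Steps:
k = -24656 (k = -368*67 = -24656)
Y(h, V) = 3 - V (Y(h, V) = 6 - (V - 1*(-3)) = 6 - (V + 3) = 6 - (3 + V) = 6 + (-3 - V) = 3 - V)
P = -59089 (P = -2 + ((3 - 1*18) - 352)*161 = -2 + ((3 - 18) - 352)*161 = -2 + (-15 - 352)*161 = -2 - 367*161 = -2 - 59087 = -59089)
P + sqrt(l + 1/k) = -59089 + sqrt(-173346 + 1/(-24656)) = -59089 + sqrt(-173346 - 1/24656) = -59089 + sqrt(-4274018977/24656) = -59089 + 17*I*sqrt(22789838213)/6164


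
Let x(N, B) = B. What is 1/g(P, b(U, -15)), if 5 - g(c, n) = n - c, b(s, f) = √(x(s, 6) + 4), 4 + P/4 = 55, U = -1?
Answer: 209/43671 + √10/43671 ≈ 0.0048582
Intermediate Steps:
P = 204 (P = -16 + 4*55 = -16 + 220 = 204)
b(s, f) = √10 (b(s, f) = √(6 + 4) = √10)
g(c, n) = 5 + c - n (g(c, n) = 5 - (n - c) = 5 + (c - n) = 5 + c - n)
1/g(P, b(U, -15)) = 1/(5 + 204 - √10) = 1/(209 - √10)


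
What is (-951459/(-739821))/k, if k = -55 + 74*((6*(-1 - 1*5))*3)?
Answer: -317153/1984446529 ≈ -0.00015982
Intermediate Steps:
k = -8047 (k = -55 + 74*((6*(-1 - 5))*3) = -55 + 74*((6*(-6))*3) = -55 + 74*(-36*3) = -55 + 74*(-108) = -55 - 7992 = -8047)
(-951459/(-739821))/k = -951459/(-739821)/(-8047) = -951459*(-1/739821)*(-1/8047) = (317153/246607)*(-1/8047) = -317153/1984446529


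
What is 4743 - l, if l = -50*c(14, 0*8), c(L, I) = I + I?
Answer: 4743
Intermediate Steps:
c(L, I) = 2*I
l = 0 (l = -100*0*8 = -100*0 = -50*0 = 0)
4743 - l = 4743 - 1*0 = 4743 + 0 = 4743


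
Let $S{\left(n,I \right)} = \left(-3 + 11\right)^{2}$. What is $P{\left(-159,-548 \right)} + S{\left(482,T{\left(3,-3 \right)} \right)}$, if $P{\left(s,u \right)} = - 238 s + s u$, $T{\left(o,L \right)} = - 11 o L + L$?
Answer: $125038$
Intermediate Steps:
$T{\left(o,L \right)} = L - 11 L o$ ($T{\left(o,L \right)} = - 11 L o + L = L - 11 L o$)
$S{\left(n,I \right)} = 64$ ($S{\left(n,I \right)} = 8^{2} = 64$)
$P{\left(-159,-548 \right)} + S{\left(482,T{\left(3,-3 \right)} \right)} = - 159 \left(-238 - 548\right) + 64 = \left(-159\right) \left(-786\right) + 64 = 124974 + 64 = 125038$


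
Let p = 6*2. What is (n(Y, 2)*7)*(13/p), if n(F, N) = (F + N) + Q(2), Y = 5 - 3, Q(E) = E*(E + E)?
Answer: 91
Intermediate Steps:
p = 12
Q(E) = 2*E² (Q(E) = E*(2*E) = 2*E²)
Y = 2
n(F, N) = 8 + F + N (n(F, N) = (F + N) + 2*2² = (F + N) + 2*4 = (F + N) + 8 = 8 + F + N)
(n(Y, 2)*7)*(13/p) = ((8 + 2 + 2)*7)*(13/12) = (12*7)*(13*(1/12)) = 84*(13/12) = 91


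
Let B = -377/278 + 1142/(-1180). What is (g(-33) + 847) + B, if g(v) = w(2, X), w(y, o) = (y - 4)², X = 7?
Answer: 34799963/41005 ≈ 848.68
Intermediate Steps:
B = -95292/41005 (B = -377*1/278 + 1142*(-1/1180) = -377/278 - 571/590 = -95292/41005 ≈ -2.3239)
w(y, o) = (-4 + y)²
g(v) = 4 (g(v) = (-4 + 2)² = (-2)² = 4)
(g(-33) + 847) + B = (4 + 847) - 95292/41005 = 851 - 95292/41005 = 34799963/41005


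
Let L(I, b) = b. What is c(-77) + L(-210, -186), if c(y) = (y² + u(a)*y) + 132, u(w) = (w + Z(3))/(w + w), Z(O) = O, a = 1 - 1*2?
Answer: 5952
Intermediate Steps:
a = -1 (a = 1 - 2 = -1)
u(w) = (3 + w)/(2*w) (u(w) = (w + 3)/(w + w) = (3 + w)/((2*w)) = (3 + w)*(1/(2*w)) = (3 + w)/(2*w))
c(y) = 132 + y² - y (c(y) = (y² + ((½)*(3 - 1)/(-1))*y) + 132 = (y² + ((½)*(-1)*2)*y) + 132 = (y² - y) + 132 = 132 + y² - y)
c(-77) + L(-210, -186) = (132 + (-77)² - 1*(-77)) - 186 = (132 + 5929 + 77) - 186 = 6138 - 186 = 5952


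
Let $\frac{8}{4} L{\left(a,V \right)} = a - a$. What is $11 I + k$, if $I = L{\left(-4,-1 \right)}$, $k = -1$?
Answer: $-1$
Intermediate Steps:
$L{\left(a,V \right)} = 0$ ($L{\left(a,V \right)} = \frac{a - a}{2} = \frac{1}{2} \cdot 0 = 0$)
$I = 0$
$11 I + k = 11 \cdot 0 - 1 = 0 - 1 = -1$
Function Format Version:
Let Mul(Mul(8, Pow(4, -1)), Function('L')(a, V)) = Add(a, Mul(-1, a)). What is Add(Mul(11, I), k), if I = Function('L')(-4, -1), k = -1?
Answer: -1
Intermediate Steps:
Function('L')(a, V) = 0 (Function('L')(a, V) = Mul(Rational(1, 2), Add(a, Mul(-1, a))) = Mul(Rational(1, 2), 0) = 0)
I = 0
Add(Mul(11, I), k) = Add(Mul(11, 0), -1) = Add(0, -1) = -1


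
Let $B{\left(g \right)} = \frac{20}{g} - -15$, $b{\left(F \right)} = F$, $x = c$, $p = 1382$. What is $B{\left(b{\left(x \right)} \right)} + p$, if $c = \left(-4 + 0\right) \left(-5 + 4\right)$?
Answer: $1402$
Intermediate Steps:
$c = 4$ ($c = \left(-4\right) \left(-1\right) = 4$)
$x = 4$
$B{\left(g \right)} = 15 + \frac{20}{g}$ ($B{\left(g \right)} = \frac{20}{g} + 15 = 15 + \frac{20}{g}$)
$B{\left(b{\left(x \right)} \right)} + p = \left(15 + \frac{20}{4}\right) + 1382 = \left(15 + 20 \cdot \frac{1}{4}\right) + 1382 = \left(15 + 5\right) + 1382 = 20 + 1382 = 1402$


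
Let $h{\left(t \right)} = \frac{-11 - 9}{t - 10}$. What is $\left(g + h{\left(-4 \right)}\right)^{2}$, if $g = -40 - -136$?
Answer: $\frac{465124}{49} \approx 9492.3$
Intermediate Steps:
$h{\left(t \right)} = - \frac{20}{-10 + t}$
$g = 96$ ($g = -40 + 136 = 96$)
$\left(g + h{\left(-4 \right)}\right)^{2} = \left(96 - \frac{20}{-10 - 4}\right)^{2} = \left(96 - \frac{20}{-14}\right)^{2} = \left(96 - - \frac{10}{7}\right)^{2} = \left(96 + \frac{10}{7}\right)^{2} = \left(\frac{682}{7}\right)^{2} = \frac{465124}{49}$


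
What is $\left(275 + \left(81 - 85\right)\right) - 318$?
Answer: $-47$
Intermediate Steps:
$\left(275 + \left(81 - 85\right)\right) - 318 = \left(275 - 4\right) - 318 = 271 - 318 = -47$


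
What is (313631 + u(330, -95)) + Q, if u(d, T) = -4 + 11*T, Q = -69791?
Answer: 242791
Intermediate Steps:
(313631 + u(330, -95)) + Q = (313631 + (-4 + 11*(-95))) - 69791 = (313631 + (-4 - 1045)) - 69791 = (313631 - 1049) - 69791 = 312582 - 69791 = 242791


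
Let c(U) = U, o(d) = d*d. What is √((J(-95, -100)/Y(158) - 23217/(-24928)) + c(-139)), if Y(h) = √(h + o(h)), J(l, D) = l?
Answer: √(-846054539937909450 - 23172490595040*√25122)/78280152 ≈ 11.776*I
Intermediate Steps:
o(d) = d²
Y(h) = √(h + h²)
√((J(-95, -100)/Y(158) - 23217/(-24928)) + c(-139)) = √((-95*√158/(158*√(1 + 158)) - 23217/(-24928)) - 139) = √((-95*√25122/25122 - 23217*(-1/24928)) - 139) = √((-95*√25122/25122 + 23217/24928) - 139) = √((23217/24928 - 95*√25122/25122) - 139) = √(-3441775/24928 - 95*√25122/25122)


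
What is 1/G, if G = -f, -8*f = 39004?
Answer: 2/9751 ≈ 0.00020511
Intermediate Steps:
f = -9751/2 (f = -1/8*39004 = -9751/2 ≈ -4875.5)
G = 9751/2 (G = -1*(-9751/2) = 9751/2 ≈ 4875.5)
1/G = 1/(9751/2) = 2/9751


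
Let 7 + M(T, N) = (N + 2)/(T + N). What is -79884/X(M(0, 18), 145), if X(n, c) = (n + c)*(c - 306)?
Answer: 25677/7199 ≈ 3.5667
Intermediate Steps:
M(T, N) = -7 + (2 + N)/(N + T) (M(T, N) = -7 + (N + 2)/(T + N) = -7 + (2 + N)/(N + T))
X(n, c) = (-306 + c)*(c + n) (X(n, c) = (c + n)*(-306 + c) = (-306 + c)*(c + n))
-79884/X(M(0, 18), 145) = -79884/(145² - 306*145 - 306*(2 - 7*0 - 6*18)/(18 + 0) + 145*((2 - 7*0 - 6*18)/(18 + 0))) = -79884/(21025 - 44370 - 306*(2 + 0 - 108)/18 + 145*((2 + 0 - 108)/18)) = -79884/(21025 - 44370 - 17*(-106) + 145*((1/18)*(-106))) = -79884/(21025 - 44370 - 306*(-53/9) + 145*(-53/9)) = -79884/(21025 - 44370 + 1802 - 7685/9) = -79884/(-201572/9) = -79884*(-9/201572) = 25677/7199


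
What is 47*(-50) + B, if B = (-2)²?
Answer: -2346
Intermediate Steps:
B = 4
47*(-50) + B = 47*(-50) + 4 = -2350 + 4 = -2346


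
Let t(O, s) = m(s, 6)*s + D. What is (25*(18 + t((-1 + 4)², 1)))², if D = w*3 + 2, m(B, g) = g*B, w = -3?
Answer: 180625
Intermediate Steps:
m(B, g) = B*g
D = -7 (D = -3*3 + 2 = -9 + 2 = -7)
t(O, s) = -7 + 6*s² (t(O, s) = (s*6)*s - 7 = (6*s)*s - 7 = 6*s² - 7 = -7 + 6*s²)
(25*(18 + t((-1 + 4)², 1)))² = (25*(18 + (-7 + 6*1²)))² = (25*(18 + (-7 + 6*1)))² = (25*(18 + (-7 + 6)))² = (25*(18 - 1))² = (25*17)² = 425² = 180625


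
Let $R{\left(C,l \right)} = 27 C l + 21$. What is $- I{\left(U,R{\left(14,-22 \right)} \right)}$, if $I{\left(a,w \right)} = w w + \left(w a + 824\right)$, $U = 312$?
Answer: $-66219809$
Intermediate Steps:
$R{\left(C,l \right)} = 21 + 27 C l$ ($R{\left(C,l \right)} = 27 C l + 21 = 21 + 27 C l$)
$I{\left(a,w \right)} = 824 + w^{2} + a w$ ($I{\left(a,w \right)} = w^{2} + \left(a w + 824\right) = w^{2} + \left(824 + a w\right) = 824 + w^{2} + a w$)
$- I{\left(U,R{\left(14,-22 \right)} \right)} = - (824 + \left(21 + 27 \cdot 14 \left(-22\right)\right)^{2} + 312 \left(21 + 27 \cdot 14 \left(-22\right)\right)) = - (824 + \left(21 - 8316\right)^{2} + 312 \left(21 - 8316\right)) = - (824 + \left(-8295\right)^{2} + 312 \left(-8295\right)) = - (824 + 68807025 - 2588040) = \left(-1\right) 66219809 = -66219809$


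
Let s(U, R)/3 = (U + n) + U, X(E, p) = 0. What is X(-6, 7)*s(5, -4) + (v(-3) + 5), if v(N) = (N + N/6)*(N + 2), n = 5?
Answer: 17/2 ≈ 8.5000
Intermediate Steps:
v(N) = 7*N*(2 + N)/6 (v(N) = (N + N*(⅙))*(2 + N) = (N + N/6)*(2 + N) = (7*N/6)*(2 + N) = 7*N*(2 + N)/6)
s(U, R) = 15 + 6*U (s(U, R) = 3*((U + 5) + U) = 3*((5 + U) + U) = 3*(5 + 2*U) = 15 + 6*U)
X(-6, 7)*s(5, -4) + (v(-3) + 5) = 0*(15 + 6*5) + ((7/6)*(-3)*(2 - 3) + 5) = 0*(15 + 30) + ((7/6)*(-3)*(-1) + 5) = 0*45 + (7/2 + 5) = 0 + 17/2 = 17/2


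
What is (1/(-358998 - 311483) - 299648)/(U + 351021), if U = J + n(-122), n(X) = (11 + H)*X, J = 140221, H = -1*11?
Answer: -200908290689/329368427402 ≈ -0.60998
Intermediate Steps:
H = -11
n(X) = 0 (n(X) = (11 - 11)*X = 0*X = 0)
U = 140221 (U = 140221 + 0 = 140221)
(1/(-358998 - 311483) - 299648)/(U + 351021) = (1/(-358998 - 311483) - 299648)/(140221 + 351021) = (1/(-670481) - 299648)/491242 = (-1/670481 - 299648)*(1/491242) = -200908290689/670481*1/491242 = -200908290689/329368427402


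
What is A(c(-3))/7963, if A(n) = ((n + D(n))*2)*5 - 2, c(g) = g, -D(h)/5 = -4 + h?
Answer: 318/7963 ≈ 0.039935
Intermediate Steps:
D(h) = 20 - 5*h (D(h) = -5*(-4 + h) = 20 - 5*h)
A(n) = 198 - 40*n (A(n) = ((n + (20 - 5*n))*2)*5 - 2 = ((20 - 4*n)*2)*5 - 2 = (40 - 8*n)*5 - 2 = (200 - 40*n) - 2 = 198 - 40*n)
A(c(-3))/7963 = (198 - 40*(-3))/7963 = (198 + 120)*(1/7963) = 318*(1/7963) = 318/7963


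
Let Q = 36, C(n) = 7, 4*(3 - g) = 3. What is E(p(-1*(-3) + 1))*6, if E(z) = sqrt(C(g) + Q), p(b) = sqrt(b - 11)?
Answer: 6*sqrt(43) ≈ 39.345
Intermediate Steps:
g = 9/4 (g = 3 - 1/4*3 = 3 - 3/4 = 9/4 ≈ 2.2500)
p(b) = sqrt(-11 + b)
E(z) = sqrt(43) (E(z) = sqrt(7 + 36) = sqrt(43))
E(p(-1*(-3) + 1))*6 = sqrt(43)*6 = 6*sqrt(43)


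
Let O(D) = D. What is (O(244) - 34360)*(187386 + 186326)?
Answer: -12749558592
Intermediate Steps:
(O(244) - 34360)*(187386 + 186326) = (244 - 34360)*(187386 + 186326) = -34116*373712 = -12749558592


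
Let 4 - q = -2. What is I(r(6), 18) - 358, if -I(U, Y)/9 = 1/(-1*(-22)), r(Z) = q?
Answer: -7885/22 ≈ -358.41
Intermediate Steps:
q = 6 (q = 4 - 1*(-2) = 4 + 2 = 6)
r(Z) = 6
I(U, Y) = -9/22 (I(U, Y) = -9/((-1*(-22))) = -9/22)
I(r(6), 18) - 358 = -9/22 - 358 = -7885/22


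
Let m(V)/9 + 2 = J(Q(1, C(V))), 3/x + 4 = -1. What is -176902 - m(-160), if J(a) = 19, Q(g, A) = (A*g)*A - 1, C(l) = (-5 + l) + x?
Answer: -177055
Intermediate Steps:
x = -3/5 (x = 3/(-4 - 1) = 3/(-5) = 3*(-1/5) = -3/5 ≈ -0.60000)
C(l) = -28/5 + l (C(l) = (-5 + l) - 3/5 = -28/5 + l)
Q(g, A) = -1 + g*A**2 (Q(g, A) = g*A**2 - 1 = -1 + g*A**2)
m(V) = 153 (m(V) = -18 + 9*19 = -18 + 171 = 153)
-176902 - m(-160) = -176902 - 1*153 = -176902 - 153 = -177055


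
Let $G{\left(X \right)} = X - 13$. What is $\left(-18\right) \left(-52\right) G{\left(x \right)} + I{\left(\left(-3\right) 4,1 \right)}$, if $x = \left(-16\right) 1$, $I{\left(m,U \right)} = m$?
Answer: $-27156$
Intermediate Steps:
$x = -16$
$G{\left(X \right)} = -13 + X$
$\left(-18\right) \left(-52\right) G{\left(x \right)} + I{\left(\left(-3\right) 4,1 \right)} = \left(-18\right) \left(-52\right) \left(-13 - 16\right) - 12 = 936 \left(-29\right) - 12 = -27144 - 12 = -27156$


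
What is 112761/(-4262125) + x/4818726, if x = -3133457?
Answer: -13898549778611/20538012552750 ≈ -0.67672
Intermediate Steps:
112761/(-4262125) + x/4818726 = 112761/(-4262125) - 3133457/4818726 = 112761*(-1/4262125) - 3133457*1/4818726 = -112761/4262125 - 3133457/4818726 = -13898549778611/20538012552750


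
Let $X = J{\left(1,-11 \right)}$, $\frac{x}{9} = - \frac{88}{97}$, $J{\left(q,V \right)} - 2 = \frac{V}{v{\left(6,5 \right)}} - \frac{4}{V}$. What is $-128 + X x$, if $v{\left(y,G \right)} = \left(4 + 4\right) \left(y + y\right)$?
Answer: $- \frac{56789}{388} \approx -146.36$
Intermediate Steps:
$v{\left(y,G \right)} = 16 y$ ($v{\left(y,G \right)} = 8 \cdot 2 y = 16 y$)
$J{\left(q,V \right)} = 2 - \frac{4}{V} + \frac{V}{96}$ ($J{\left(q,V \right)} = 2 + \left(\frac{V}{16 \cdot 6} - \frac{4}{V}\right) = 2 + \left(\frac{V}{96} - \frac{4}{V}\right) = 2 + \left(- \frac{4}{V} + \frac{V}{96}\right) = 2 - \frac{4}{V} + \frac{V}{96}$)
$x = - \frac{792}{97}$ ($x = 9 \left(- \frac{88}{97}\right) = - \frac{792}{97} \approx -8.1649$)
$X = \frac{2375}{1056}$ ($X = 2 - \frac{4}{-11} + \frac{1}{96} \left(-11\right) = 2 - - \frac{4}{11} - \frac{11}{96} = 2 + \frac{4}{11} - \frac{11}{96} = \frac{2375}{1056} \approx 2.2491$)
$-128 + X x = -128 + \frac{2375}{1056} \left(- \frac{792}{97}\right) = -128 - \frac{7125}{388} = - \frac{56789}{388}$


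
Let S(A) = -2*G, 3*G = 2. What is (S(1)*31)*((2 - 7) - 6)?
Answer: 1364/3 ≈ 454.67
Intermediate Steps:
G = ⅔ (G = (⅓)*2 = ⅔ ≈ 0.66667)
S(A) = -4/3 (S(A) = -2*⅔ = -4/3)
(S(1)*31)*((2 - 7) - 6) = (-4/3*31)*((2 - 7) - 6) = -124*(-5 - 6)/3 = -124/3*(-11) = 1364/3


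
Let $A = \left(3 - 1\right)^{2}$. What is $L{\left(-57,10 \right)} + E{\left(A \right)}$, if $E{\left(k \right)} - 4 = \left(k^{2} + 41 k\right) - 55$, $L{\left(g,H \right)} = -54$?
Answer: $75$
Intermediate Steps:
$A = 4$ ($A = 2^{2} = 4$)
$E{\left(k \right)} = -51 + k^{2} + 41 k$ ($E{\left(k \right)} = 4 - \left(55 - k^{2} - 41 k\right) = 4 + \left(-55 + k^{2} + 41 k\right) = -51 + k^{2} + 41 k$)
$L{\left(-57,10 \right)} + E{\left(A \right)} = -54 + \left(-51 + 4^{2} + 41 \cdot 4\right) = -54 + \left(-51 + 16 + 164\right) = -54 + 129 = 75$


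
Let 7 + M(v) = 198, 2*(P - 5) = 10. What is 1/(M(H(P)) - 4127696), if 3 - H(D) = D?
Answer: -1/4127505 ≈ -2.4228e-7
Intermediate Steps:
P = 10 (P = 5 + (½)*10 = 5 + 5 = 10)
H(D) = 3 - D
M(v) = 191 (M(v) = -7 + 198 = 191)
1/(M(H(P)) - 4127696) = 1/(191 - 4127696) = 1/(-4127505) = -1/4127505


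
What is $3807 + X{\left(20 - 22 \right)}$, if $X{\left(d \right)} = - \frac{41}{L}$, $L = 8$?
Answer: $\frac{30415}{8} \approx 3801.9$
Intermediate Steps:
$X{\left(d \right)} = - \frac{41}{8}$
$3807 + X{\left(20 - 22 \right)} = 3807 - \frac{41}{8} = \frac{30415}{8}$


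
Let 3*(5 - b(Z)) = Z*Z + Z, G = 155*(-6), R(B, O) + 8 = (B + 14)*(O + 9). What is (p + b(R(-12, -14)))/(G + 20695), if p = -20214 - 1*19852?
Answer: -40163/19765 ≈ -2.0320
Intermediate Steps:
p = -40066 (p = -20214 - 19852 = -40066)
R(B, O) = -8 + (9 + O)*(14 + B) (R(B, O) = -8 + (B + 14)*(O + 9) = -8 + (14 + B)*(9 + O) = -8 + (9 + O)*(14 + B))
G = -930
b(Z) = 5 - Z/3 - Z²/3 (b(Z) = 5 - (Z*Z + Z)/3 = 5 - (Z² + Z)/3 = 5 - (Z + Z²)/3 = 5 + (-Z/3 - Z²/3) = 5 - Z/3 - Z²/3)
(p + b(R(-12, -14)))/(G + 20695) = (-40066 + (5 - (118 + 9*(-12) + 14*(-14) - 12*(-14))/3 - (118 + 9*(-12) + 14*(-14) - 12*(-14))²/3))/(-930 + 20695) = (-40066 + (5 - (118 - 108 - 196 + 168)/3 - (118 - 108 - 196 + 168)²/3))/19765 = (-40066 + (5 - ⅓*(-18) - ⅓*(-18)²))*(1/19765) = (-40066 + (5 + 6 - ⅓*324))*(1/19765) = (-40066 + (5 + 6 - 108))*(1/19765) = (-40066 - 97)*(1/19765) = -40163*1/19765 = -40163/19765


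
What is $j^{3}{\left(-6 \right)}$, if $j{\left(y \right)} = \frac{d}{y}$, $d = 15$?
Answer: $- \frac{125}{8} \approx -15.625$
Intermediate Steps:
$j{\left(y \right)} = \frac{15}{y}$
$j^{3}{\left(-6 \right)} = \left(\frac{15}{-6}\right)^{3} = \left(15 \left(- \frac{1}{6}\right)\right)^{3} = \left(- \frac{5}{2}\right)^{3} = - \frac{125}{8}$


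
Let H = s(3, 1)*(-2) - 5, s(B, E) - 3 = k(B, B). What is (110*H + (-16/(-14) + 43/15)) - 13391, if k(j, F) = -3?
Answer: -1463384/105 ≈ -13937.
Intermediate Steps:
s(B, E) = 0 (s(B, E) = 3 - 3 = 0)
H = -5 (H = 0*(-2) - 5 = 0 - 5 = -5)
(110*H + (-16/(-14) + 43/15)) - 13391 = (110*(-5) + (-16/(-14) + 43/15)) - 13391 = (-550 + (-16*(-1/14) + 43*(1/15))) - 13391 = (-550 + (8/7 + 43/15)) - 13391 = (-550 + 421/105) - 13391 = -57329/105 - 13391 = -1463384/105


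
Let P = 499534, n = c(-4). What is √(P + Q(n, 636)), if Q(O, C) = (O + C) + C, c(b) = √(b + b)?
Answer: √(500806 + 2*I*√2) ≈ 707.68 + 0.002*I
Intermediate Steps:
c(b) = √2*√b (c(b) = √(2*b) = √2*√b)
n = 2*I*√2 (n = √2*√(-4) = √2*(2*I) = 2*I*√2 ≈ 2.8284*I)
Q(O, C) = O + 2*C (Q(O, C) = (C + O) + C = O + 2*C)
√(P + Q(n, 636)) = √(499534 + (2*I*√2 + 2*636)) = √(499534 + (2*I*√2 + 1272)) = √(499534 + (1272 + 2*I*√2)) = √(500806 + 2*I*√2)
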